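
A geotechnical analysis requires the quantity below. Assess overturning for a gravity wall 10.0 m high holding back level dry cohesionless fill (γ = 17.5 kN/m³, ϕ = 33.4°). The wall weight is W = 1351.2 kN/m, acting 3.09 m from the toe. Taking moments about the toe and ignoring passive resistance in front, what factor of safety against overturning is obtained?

4.94

K_a = tan²(45° − 33.4°/2) = 0.2899.
P_a = ½K_aγH² = 0.5×0.2899×17.5×10.0² = 253.7 kN/m, acting at H/3 = 3.333 m above the base.
Overturning moment M_o = P_a × H/3 = 253.7 × 3.333 = 845.6.
Resisting moment M_r = W × 3.09 = 1351.2 × 3.09 = 4175.
FS_overturning = M_r/M_o = 4175/845.6 = 4.938.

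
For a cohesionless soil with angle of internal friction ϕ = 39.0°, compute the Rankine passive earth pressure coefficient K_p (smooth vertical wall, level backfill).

4.40

K_p = (1 + sin φ)/(1 − sin φ) = tan²(45° + 39.0°/2) = 4.395.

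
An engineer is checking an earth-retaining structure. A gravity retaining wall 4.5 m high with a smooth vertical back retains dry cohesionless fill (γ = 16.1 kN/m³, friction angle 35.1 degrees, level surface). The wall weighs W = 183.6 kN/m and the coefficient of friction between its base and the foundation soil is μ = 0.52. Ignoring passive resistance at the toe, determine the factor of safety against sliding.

2.17

K_a = tan²(45° − 35.1°/2) = 0.2698.
P_a = ½K_aγH² = 0.5×0.2698×16.1×4.5² = 43.99 kN/m, acting at H/3 = 1.500 m above the base.
FS_sliding = μW / P_a = 0.52×183.6 / 43.99 = 2.170.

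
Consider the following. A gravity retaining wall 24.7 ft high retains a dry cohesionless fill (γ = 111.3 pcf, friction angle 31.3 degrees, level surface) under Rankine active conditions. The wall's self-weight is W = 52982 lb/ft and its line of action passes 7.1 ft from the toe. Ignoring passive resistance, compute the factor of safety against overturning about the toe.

4.26

K_a = tan²(45° − 31.3°/2) = 0.3162.
P_a = ½K_aγH² = 0.5×0.3162×111.3×24.7² = 10740 lb/ft, acting at H/3 = 8.233 ft above the base.
Overturning moment M_o = P_a × H/3 = 10740 × 8.233 = 88390.
Resisting moment M_r = W × 7.1 = 52982 × 7.1 = 376200.
FS_overturning = M_r/M_o = 376200/88390 = 4.256.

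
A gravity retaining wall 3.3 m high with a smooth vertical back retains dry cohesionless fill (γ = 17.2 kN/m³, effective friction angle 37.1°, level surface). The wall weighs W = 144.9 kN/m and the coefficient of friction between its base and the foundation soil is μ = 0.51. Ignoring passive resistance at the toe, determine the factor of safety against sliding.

3.19

K_a = tan²(45° − 37.1°/2) = 0.2475.
P_a = ½K_aγH² = 0.5×0.2475×17.2×3.3² = 23.18 kN/m, acting at H/3 = 1.100 m above the base.
FS_sliding = μW / P_a = 0.51×144.9 / 23.18 = 3.188.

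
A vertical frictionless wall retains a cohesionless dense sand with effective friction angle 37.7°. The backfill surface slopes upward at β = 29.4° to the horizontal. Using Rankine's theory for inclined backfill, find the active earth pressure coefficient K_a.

0.357

K_a = cos β · (cos β − √(cos²β − cos²φ)) / (cos β + √(cos²β − cos²φ)).
cos β = 0.8712, cos φ = 0.7912, √(cos²β − cos²φ) = 0.3647.
K_a = 0.8712 × (0.8712 − 0.3647)/(0.8712 + 0.3647) = 0.3571.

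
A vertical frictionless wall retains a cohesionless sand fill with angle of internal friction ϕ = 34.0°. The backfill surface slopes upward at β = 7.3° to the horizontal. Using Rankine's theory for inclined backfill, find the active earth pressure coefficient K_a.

K_a = cos β · (cos β − √(cos²β − cos²φ)) / (cos β + √(cos²β − cos²φ)).
cos β = 0.9919, cos φ = 0.8290, √(cos²β − cos²φ) = 0.5446.
K_a = 0.9919 × (0.9919 − 0.5446)/(0.9919 + 0.5446) = 0.2888.

0.289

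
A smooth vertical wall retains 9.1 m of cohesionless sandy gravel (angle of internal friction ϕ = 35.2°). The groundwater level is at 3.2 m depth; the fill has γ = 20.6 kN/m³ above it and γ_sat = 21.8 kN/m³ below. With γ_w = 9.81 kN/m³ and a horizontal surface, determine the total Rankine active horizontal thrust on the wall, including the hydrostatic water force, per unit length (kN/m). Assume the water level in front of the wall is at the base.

K_a = tan²(45° − φ/2) = 0.2687.
γ' = 21.8 − 9.81 = 11.99 kN/m³. Depth below WT = 5.9 m.
σ'_h at WT = K_a γ d_w = 17.71 kPa; at base = 17.71 + K_a γ' × 5.9 = 36.72 kPa.
P₁ (0–3.2 m) = ½×17.71×3.2 = 28.34. P₂ (3.2–9.1 m) = ½(17.71+36.72)×5.9 = 160.6.
P_w = ½ γ_w h₂² = 0.5×9.81×5.9² = 170.7. Total = 28.34+160.6+170.7 = 359.7 kN/m.

360 kN/m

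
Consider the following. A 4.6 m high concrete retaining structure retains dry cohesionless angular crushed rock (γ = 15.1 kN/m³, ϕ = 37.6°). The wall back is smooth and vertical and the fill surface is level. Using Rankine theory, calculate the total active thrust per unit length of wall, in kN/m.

38.7 kN/m

K_a = tan²(45° − φ/2) = 0.2421.
P_a = ½ K_a γ H² = 0.5 × 0.2421 × 15.1 × 4.6² = 38.68 kN/m.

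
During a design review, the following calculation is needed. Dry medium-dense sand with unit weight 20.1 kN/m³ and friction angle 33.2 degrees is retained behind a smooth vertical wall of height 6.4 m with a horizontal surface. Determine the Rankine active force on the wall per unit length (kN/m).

120 kN/m

K_a = tan²(45° − φ/2) = 0.2924.
P_a = ½ K_a γ H² = 0.5 × 0.2924 × 20.1 × 6.4² = 120.3 kN/m.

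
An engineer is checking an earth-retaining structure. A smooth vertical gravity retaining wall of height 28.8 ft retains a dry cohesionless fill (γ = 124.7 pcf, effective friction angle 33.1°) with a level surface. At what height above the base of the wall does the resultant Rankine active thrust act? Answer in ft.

K_a = 0.2936.
The pressure distribution is triangular, so the resultant acts at H/3 above the base = 28.8/3 = 9.600 ft.

9.60 ft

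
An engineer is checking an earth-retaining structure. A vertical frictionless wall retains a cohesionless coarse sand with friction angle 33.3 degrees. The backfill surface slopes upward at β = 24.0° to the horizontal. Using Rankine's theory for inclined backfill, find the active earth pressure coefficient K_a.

0.388

K_a = cos β · (cos β − √(cos²β − cos²φ)) / (cos β + √(cos²β − cos²φ)).
cos β = 0.9135, cos φ = 0.8358, √(cos²β − cos²φ) = 0.3688.
K_a = 0.9135 × (0.9135 − 0.3688)/(0.9135 + 0.3688) = 0.3881.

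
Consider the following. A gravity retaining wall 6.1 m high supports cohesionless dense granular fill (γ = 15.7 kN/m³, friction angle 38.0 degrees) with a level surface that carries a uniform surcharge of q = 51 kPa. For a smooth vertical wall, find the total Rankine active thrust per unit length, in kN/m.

143 kN/m

K_a = tan²(45° − φ/2) = 0.2379.
Soil triangle: ½ K_a γ H² = 0.5×0.2379×15.7×6.1² = 69.49 kN/m.
Surcharge rectangle: K_a q H = 0.2379×51×6.1 = 74.01 kN/m.
Total = 69.49 + 74.01 = 143.5 kN/m.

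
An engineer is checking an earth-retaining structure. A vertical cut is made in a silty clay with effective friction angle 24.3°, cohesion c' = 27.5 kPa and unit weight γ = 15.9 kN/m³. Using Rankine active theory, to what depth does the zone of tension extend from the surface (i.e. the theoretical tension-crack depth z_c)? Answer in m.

K_a = tan²(45° − 24.3°/2) = 0.4169; √K_a = 0.6457.
The active pressure is zero where K_a γ z = 2c√K_a, so z_c = 2c/(γ√K_a) = 2×27.5/(15.9×0.6457) = 5.357 m.

5.36 m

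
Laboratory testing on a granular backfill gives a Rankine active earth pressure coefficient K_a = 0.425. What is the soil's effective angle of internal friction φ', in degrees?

K_a = tan²(45° − φ/2) ⇒ 45° − φ/2 = arctan(√0.425) = 33.10°.
φ = 2(45° − 33.10°) = 23.80°.

23.8°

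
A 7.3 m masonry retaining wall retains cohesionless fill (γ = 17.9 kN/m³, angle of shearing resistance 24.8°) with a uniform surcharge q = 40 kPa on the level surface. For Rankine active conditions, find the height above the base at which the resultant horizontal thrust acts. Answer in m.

2.90 m

K_a = 0.4090.
Triangular part P₁ = ½K_aγH² = 195.1 at H/3 = 2.433 m; rectangular part P₂ = K_a q H = 119.4 at H/2 = 3.650 m.
ȳ = (P₁·2.433 + P₂·3.650)/(P₁+P₂) = 2.895 m.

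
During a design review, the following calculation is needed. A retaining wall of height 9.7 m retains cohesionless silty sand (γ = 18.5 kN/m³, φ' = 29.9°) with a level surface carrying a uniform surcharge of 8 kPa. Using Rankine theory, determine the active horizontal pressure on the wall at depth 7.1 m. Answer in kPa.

K_a = (1 − sin φ)/(1 + sin φ) = 0.3347.
σ_v = γz + q = 18.5 × 7.1 + 8 = 139.3 kPa.
σ_h = K_a σ_v = 0.3347 × 139.3 = 46.64 kPa.

46.6 kPa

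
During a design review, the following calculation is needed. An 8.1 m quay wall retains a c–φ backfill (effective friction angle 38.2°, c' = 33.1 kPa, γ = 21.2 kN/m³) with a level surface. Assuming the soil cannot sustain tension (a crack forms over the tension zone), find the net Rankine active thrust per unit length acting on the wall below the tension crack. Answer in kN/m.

K_a = 0.2358; √K_a = 0.4856.
Tension-crack depth z_c = 2c/(γ√K_a) = 2×33.1/(21.2×0.4856) = 6.431 m.
σ_a at base = K_a γ H − 2c√K_a = 0.2358×21.2×8.1 − 2×33.1×0.4856 = 8.343 kPa.
P_a = ½ × 8.343 × (H − z_c) = 0.5×8.343×1.669 = 6.963 kN/m.

6.96 kN/m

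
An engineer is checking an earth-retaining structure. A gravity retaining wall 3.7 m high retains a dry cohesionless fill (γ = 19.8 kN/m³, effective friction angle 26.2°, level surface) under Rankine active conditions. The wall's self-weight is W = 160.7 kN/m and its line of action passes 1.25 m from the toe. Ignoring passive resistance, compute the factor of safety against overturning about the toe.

K_a = tan²(45° − 26.2°/2) = 0.3874.
P_a = ½K_aγH² = 0.5×0.3874×19.8×3.7² = 52.51 kN/m, acting at H/3 = 1.233 m above the base.
Overturning moment M_o = P_a × H/3 = 52.51 × 1.233 = 64.76.
Resisting moment M_r = W × 1.25 = 160.7 × 1.25 = 200.9.
FS_overturning = M_r/M_o = 200.9/64.76 = 3.102.

3.10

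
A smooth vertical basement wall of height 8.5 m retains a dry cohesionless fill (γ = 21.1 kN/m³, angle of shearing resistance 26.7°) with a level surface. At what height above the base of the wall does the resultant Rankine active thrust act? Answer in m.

2.83 m

K_a = 0.3800.
The pressure distribution is triangular, so the resultant acts at H/3 above the base = 8.5/3 = 2.833 m.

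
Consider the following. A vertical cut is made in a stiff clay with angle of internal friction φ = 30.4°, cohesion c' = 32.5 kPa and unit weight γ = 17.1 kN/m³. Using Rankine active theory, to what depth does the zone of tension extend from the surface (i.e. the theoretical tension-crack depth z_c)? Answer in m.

K_a = tan²(45° − 30.4°/2) = 0.3280; √K_a = 0.5727.
The active pressure is zero where K_a γ z = 2c√K_a, so z_c = 2c/(γ√K_a) = 2×32.5/(17.1×0.5727) = 6.637 m.

6.64 m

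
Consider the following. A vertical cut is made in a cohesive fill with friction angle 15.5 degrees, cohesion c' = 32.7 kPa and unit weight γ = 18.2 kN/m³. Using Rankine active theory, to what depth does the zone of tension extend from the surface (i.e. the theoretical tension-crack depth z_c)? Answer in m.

4.73 m

K_a = tan²(45° − 15.5°/2) = 0.5782; √K_a = 0.7604.
The active pressure is zero where K_a γ z = 2c√K_a, so z_c = 2c/(γ√K_a) = 2×32.7/(18.2×0.7604) = 4.726 m.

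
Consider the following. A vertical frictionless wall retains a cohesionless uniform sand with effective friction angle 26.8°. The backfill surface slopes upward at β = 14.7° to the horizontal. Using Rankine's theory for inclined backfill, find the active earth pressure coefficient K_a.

0.429

K_a = cos β · (cos β − √(cos²β − cos²φ)) / (cos β + √(cos²β − cos²φ)).
cos β = 0.9673, cos φ = 0.8926, √(cos²β − cos²φ) = 0.3727.
K_a = 0.9673 × (0.9673 − 0.3727)/(0.9673 + 0.3727) = 0.4292.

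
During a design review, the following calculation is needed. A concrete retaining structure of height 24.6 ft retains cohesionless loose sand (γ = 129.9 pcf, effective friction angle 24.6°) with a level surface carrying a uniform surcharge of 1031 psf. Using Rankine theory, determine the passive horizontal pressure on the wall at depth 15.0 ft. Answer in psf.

7230 psf

K_p = (1 + sin φ)/(1 − sin φ) = 2.426.
σ_v = γz + q = 129.9 × 15.0 + 1031 = 2980 psf.
σ_h = K_p σ_v = 2.426 × 2980 = 7229 psf.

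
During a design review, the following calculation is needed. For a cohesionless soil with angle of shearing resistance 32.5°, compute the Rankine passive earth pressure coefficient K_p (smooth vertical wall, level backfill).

K_p = (1 + sin φ)/(1 − sin φ) = tan²(45° + 32.5°/2) = 3.322.

3.32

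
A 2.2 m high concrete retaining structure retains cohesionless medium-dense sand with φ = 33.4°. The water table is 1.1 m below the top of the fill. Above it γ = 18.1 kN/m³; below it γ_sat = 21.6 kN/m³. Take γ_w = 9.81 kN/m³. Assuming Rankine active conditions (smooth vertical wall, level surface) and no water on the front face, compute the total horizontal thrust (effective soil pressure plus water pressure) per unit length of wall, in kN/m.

17.5 kN/m

K_a = tan²(45° − φ/2) = 0.2899.
γ' = 21.6 − 9.81 = 11.79 kN/m³. Depth below WT = 1.1 m.
σ'_h at WT = K_a γ d_w = 5.772 kPa; at base = 5.772 + K_a γ' × 1.1 = 9.532 kPa.
P₁ (0–1.1 m) = ½×5.772×1.1 = 3.175. P₂ (1.1–2.2 m) = ½(5.772+9.532)×1.1 = 8.418.
P_w = ½ γ_w h₂² = 0.5×9.81×1.1² = 5.935. Total = 3.175+8.418+5.935 = 17.53 kN/m.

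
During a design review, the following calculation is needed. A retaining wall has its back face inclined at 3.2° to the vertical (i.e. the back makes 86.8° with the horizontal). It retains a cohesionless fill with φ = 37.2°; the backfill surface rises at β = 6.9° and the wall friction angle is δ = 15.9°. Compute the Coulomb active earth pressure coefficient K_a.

0.267

K_a = sin²(α+φ) / [sin²α · sin(α−δ) · (1 + √{sin(φ+δ)sin(φ−β) / (sin(α−δ)sin(α+β))})²].
With α = 86.8°, φ = 37.2°, δ = 15.9°, β = 6.9°: K_a = 0.2667.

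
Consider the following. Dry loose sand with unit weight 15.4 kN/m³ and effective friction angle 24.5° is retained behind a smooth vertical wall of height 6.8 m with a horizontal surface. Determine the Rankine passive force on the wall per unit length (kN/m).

861 kN/m

K_p = tan²(45° + φ/2) = 2.417.
P_p = ½ K_p γ H² = 0.5 × 2.417 × 15.4 × 6.8² = 860.6 kN/m.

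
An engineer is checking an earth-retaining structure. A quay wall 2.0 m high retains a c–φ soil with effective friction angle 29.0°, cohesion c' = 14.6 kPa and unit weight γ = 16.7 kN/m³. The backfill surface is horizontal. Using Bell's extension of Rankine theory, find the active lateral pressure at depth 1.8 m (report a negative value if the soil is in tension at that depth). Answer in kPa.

-6.77 kPa

K_a = (1 − sin φ)/(1 + sin φ) = 0.3470.
σ_a = K_a γ z − 2c√K_a = 0.3470×16.7×1.8 − 2×14.6×0.5890 = -6.770 kPa.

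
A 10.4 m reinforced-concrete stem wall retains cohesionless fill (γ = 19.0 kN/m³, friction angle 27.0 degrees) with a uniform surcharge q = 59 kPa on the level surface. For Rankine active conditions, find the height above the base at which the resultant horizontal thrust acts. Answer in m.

4.11 m

K_a = 0.3755.
Triangular part P₁ = ½K_aγH² = 385.9 at H/3 = 3.467 m; rectangular part P₂ = K_a q H = 230.4 at H/2 = 5.200 m.
ȳ = (P₁·3.467 + P₂·5.200)/(P₁+P₂) = 4.115 m.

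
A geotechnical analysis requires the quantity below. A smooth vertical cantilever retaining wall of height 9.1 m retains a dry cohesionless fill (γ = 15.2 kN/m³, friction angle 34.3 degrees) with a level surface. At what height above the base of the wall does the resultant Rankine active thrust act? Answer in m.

3.03 m

K_a = 0.2792.
The pressure distribution is triangular, so the resultant acts at H/3 above the base = 9.1/3 = 3.033 m.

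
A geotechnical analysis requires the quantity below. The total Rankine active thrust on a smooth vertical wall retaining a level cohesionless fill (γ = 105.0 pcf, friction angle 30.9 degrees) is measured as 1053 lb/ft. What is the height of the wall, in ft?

K_a = 0.3214. P_a = ½ K_a γ H² ⇒ H = √(2P_a/(K_a γ)).
H = √(2×1053/(0.3214×105.0)) = 7.900 ft.

7.90 ft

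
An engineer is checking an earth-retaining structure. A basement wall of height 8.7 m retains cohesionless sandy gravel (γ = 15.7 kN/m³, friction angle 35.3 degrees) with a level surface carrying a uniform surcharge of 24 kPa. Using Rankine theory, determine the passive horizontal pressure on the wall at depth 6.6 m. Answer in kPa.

K_p = (1 + sin φ)/(1 − sin φ) = 3.738.
σ_v = γz + q = 15.7 × 6.6 + 24 = 127.6 kPa.
σ_h = K_p σ_v = 3.738 × 127.6 = 477.0 kPa.

477 kPa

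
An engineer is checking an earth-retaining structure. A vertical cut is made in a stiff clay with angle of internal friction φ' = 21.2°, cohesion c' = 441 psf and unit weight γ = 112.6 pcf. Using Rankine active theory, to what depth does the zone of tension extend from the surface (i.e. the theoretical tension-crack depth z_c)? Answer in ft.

11.4 ft

K_a = tan²(45° − 21.2°/2) = 0.4688; √K_a = 0.6847.
The active pressure is zero where K_a γ z = 2c√K_a, so z_c = 2c/(γ√K_a) = 2×441/(112.6×0.6847) = 11.44 ft.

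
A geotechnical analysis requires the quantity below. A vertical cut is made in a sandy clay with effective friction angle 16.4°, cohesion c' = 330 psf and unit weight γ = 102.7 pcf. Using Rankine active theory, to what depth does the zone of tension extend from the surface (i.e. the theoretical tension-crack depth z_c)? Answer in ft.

K_a = tan²(45° − 16.4°/2) = 0.5596; √K_a = 0.7481.
The active pressure is zero where K_a γ z = 2c√K_a, so z_c = 2c/(γ√K_a) = 2×330/(102.7×0.7481) = 8.590 ft.

8.59 ft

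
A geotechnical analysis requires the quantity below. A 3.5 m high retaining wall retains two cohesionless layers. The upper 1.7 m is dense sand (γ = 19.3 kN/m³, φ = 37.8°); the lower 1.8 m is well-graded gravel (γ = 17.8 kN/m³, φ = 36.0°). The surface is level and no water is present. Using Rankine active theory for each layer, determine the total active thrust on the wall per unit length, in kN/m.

29.5 kN/m

K_a1 = tan²(45°−37.8°/2) = 0.2400; K_a2 = tan²(45°−36.0°/2) = 0.2596.
Layer 1: σ at base = K_a1 γ₁ h₁ = 7.874 kPa; P₁ = ½×7.874×1.7 = 6.693.
Layer 2: σ_v at top = γ₁h₁ = 32.81; σ_h top = K_a2×32.81 = 8.518; σ_h base = K_a2×(32.81+17.8×1.8) = 16.84.
P₂ = ½(8.518+16.84)×1.8 = 22.82. Total P_a = 6.693+22.82 = 29.51 kN/m.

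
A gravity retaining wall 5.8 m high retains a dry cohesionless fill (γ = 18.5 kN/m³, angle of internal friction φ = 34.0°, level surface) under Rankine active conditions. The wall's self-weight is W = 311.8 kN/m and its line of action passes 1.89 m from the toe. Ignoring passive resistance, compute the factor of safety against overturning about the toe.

K_a = tan²(45° − 34.0°/2) = 0.2827.
P_a = ½K_aγH² = 0.5×0.2827×18.5×5.8² = 87.97 kN/m, acting at H/3 = 1.933 m above the base.
Overturning moment M_o = P_a × H/3 = 87.97 × 1.933 = 170.1.
Resisting moment M_r = W × 1.89 = 311.8 × 1.89 = 589.3.
FS_overturning = M_r/M_o = 589.3/170.1 = 3.465.

3.46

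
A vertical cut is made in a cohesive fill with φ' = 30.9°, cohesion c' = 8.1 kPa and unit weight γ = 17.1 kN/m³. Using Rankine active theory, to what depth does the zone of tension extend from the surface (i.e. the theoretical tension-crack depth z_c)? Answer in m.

K_a = tan²(45° − 30.9°/2) = 0.3214; √K_a = 0.5669.
The active pressure is zero where K_a γ z = 2c√K_a, so z_c = 2c/(γ√K_a) = 2×8.1/(17.1×0.5669) = 1.671 m.

1.67 m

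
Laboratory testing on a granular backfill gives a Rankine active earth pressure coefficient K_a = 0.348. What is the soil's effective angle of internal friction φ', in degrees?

K_a = tan²(45° − φ/2) ⇒ 45° − φ/2 = arctan(√0.348) = 30.54°.
φ = 2(45° − 30.54°) = 28.93°.

28.9°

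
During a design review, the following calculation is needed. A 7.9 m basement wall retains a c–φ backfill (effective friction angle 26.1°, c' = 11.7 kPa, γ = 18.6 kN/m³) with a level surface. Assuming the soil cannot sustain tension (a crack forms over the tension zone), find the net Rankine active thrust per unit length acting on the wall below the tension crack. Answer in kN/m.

125 kN/m

K_a = 0.3889; √K_a = 0.6237.
Tension-crack depth z_c = 2c/(γ√K_a) = 2×11.7/(18.6×0.6237) = 2.017 m.
σ_a at base = K_a γ H − 2c√K_a = 0.3889×18.6×7.9 − 2×11.7×0.6237 = 42.56 kPa.
P_a = ½ × 42.56 × (H − z_c) = 0.5×42.56×5.883 = 125.2 kN/m.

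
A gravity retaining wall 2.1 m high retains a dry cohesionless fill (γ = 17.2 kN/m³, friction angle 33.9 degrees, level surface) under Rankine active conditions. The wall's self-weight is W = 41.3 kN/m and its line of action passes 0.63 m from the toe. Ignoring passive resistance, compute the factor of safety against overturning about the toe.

3.45

K_a = tan²(45° − 33.9°/2) = 0.2839.
P_a = ½K_aγH² = 0.5×0.2839×17.2×2.1² = 10.77 kN/m, acting at H/3 = 0.7000 m above the base.
Overturning moment M_o = P_a × H/3 = 10.77 × 0.7000 = 7.537.
Resisting moment M_r = W × 0.63 = 41.3 × 0.63 = 26.02.
FS_overturning = M_r/M_o = 26.02/7.537 = 3.452.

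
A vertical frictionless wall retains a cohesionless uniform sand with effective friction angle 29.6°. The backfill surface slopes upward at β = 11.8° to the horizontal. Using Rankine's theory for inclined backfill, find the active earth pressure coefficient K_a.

K_a = cos β · (cos β − √(cos²β − cos²φ)) / (cos β + √(cos²β − cos²φ)).
cos β = 0.9789, cos φ = 0.8695, √(cos²β − cos²φ) = 0.4496.
K_a = 0.9789 × (0.9789 − 0.4496)/(0.9789 + 0.4496) = 0.3627.

0.363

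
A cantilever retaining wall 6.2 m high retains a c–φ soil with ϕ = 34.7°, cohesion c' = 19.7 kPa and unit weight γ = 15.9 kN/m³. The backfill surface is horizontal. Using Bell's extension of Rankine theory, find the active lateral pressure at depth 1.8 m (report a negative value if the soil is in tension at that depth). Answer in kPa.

K_a = (1 − sin φ)/(1 + sin φ) = 0.2745.
σ_a = K_a γ z − 2c√K_a = 0.2745×15.9×1.8 − 2×19.7×0.5239 = -12.79 kPa.

-12.8 kPa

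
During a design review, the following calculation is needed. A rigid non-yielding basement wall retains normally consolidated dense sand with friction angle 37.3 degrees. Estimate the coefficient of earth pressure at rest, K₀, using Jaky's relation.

0.394

K₀ = 1 − sin φ' = 1 − sin 37.3° = 0.3940.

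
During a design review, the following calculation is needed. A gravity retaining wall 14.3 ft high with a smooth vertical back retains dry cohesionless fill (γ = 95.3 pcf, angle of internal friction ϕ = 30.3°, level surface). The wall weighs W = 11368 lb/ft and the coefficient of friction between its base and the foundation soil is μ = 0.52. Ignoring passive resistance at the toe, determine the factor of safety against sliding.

K_a = tan²(45° − 30.3°/2) = 0.3293.
P_a = ½K_aγH² = 0.5×0.3293×95.3×14.3² = 3209 lb/ft, acting at H/3 = 4.767 ft above the base.
FS_sliding = μW / P_a = 0.52×11368 / 3209 = 1.842.

1.84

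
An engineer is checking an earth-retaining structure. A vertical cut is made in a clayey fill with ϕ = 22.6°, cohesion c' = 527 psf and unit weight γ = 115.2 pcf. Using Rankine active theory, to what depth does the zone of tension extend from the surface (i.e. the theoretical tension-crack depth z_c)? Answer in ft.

13.7 ft

K_a = tan²(45° − 22.6°/2) = 0.4448; √K_a = 0.6669.
The active pressure is zero where K_a γ z = 2c√K_a, so z_c = 2c/(γ√K_a) = 2×527/(115.2×0.6669) = 13.72 ft.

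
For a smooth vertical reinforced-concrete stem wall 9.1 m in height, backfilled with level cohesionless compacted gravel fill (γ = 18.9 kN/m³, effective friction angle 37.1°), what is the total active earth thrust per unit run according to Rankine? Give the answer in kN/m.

K_a = tan²(45° − φ/2) = 0.2475.
P_a = ½ K_a γ H² = 0.5 × 0.2475 × 18.9 × 9.1² = 193.7 kN/m.

194 kN/m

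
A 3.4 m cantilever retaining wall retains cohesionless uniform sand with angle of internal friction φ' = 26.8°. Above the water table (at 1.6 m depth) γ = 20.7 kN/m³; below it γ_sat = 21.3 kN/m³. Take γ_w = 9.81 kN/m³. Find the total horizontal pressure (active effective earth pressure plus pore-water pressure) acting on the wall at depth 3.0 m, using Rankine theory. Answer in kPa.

K_a = (1 − sin φ)/(1 + sin φ) = 0.3785.
γ' = 21.3 − 9.81 = 11.49 kN/m³.
Effective vertical stress at 3.0 m: σ'_v = 20.7×1.6 + 11.49×1.40 = 49.21 kPa.
σ'_h = K_a σ'_v = 0.3785 × 49.21 = 18.62 kPa; u = γ_w × 1.40 = 13.73 kPa.
Total σ_h = 18.62 + 13.73 = 32.36 kPa.

32.4 kPa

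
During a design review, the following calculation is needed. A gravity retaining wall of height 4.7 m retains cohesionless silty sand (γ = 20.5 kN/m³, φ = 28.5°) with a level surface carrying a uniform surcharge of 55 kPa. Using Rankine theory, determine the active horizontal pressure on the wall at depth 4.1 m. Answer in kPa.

K_a = (1 − sin φ)/(1 + sin φ) = 0.3540.
σ_v = γz + q = 20.5 × 4.1 + 55 = 139.1 kPa.
σ_h = K_a σ_v = 0.3540 × 139.1 = 49.22 kPa.

49.2 kPa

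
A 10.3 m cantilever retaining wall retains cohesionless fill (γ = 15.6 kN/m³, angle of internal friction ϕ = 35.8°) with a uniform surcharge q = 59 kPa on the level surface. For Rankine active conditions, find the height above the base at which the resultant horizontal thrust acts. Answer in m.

K_a = 0.2619.
Triangular part P₁ = ½K_aγH² = 216.7 at H/3 = 3.433 m; rectangular part P₂ = K_a q H = 159.1 at H/2 = 5.150 m.
ȳ = (P₁·3.433 + P₂·5.150)/(P₁+P₂) = 4.160 m.

4.16 m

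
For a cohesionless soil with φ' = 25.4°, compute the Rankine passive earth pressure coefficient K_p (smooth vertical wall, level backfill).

2.50

K_p = (1 + sin φ)/(1 − sin φ) = tan²(45° + 25.4°/2) = 2.502.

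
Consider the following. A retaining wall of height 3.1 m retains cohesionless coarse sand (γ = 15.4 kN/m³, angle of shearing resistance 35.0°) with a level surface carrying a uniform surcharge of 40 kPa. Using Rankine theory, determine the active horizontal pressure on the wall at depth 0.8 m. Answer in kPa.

K_a = (1 − sin φ)/(1 + sin φ) = 0.2710.
σ_v = γz + q = 15.4 × 0.8 + 40 = 52.32 kPa.
σ_h = K_a σ_v = 0.2710 × 52.32 = 14.18 kPa.

14.2 kPa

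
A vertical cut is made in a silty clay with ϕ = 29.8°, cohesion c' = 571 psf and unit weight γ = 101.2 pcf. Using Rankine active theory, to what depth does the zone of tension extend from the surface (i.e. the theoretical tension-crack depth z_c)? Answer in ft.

19.5 ft

K_a = tan²(45° − 29.8°/2) = 0.3360; √K_a = 0.5797.
The active pressure is zero where K_a γ z = 2c√K_a, so z_c = 2c/(γ√K_a) = 2×571/(101.2×0.5797) = 19.47 ft.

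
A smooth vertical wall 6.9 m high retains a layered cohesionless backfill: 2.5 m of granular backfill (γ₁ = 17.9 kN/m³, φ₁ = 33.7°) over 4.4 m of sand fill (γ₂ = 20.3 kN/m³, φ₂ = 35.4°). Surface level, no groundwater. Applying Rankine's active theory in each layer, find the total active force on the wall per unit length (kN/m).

121 kN/m

K_a1 = tan²(45°−33.7°/2) = 0.2863; K_a2 = tan²(45°−35.4°/2) = 0.2664.
Layer 1: σ at base = K_a1 γ₁ h₁ = 12.81 kPa; P₁ = ½×12.81×2.5 = 16.02.
Layer 2: σ_v at top = γ₁h₁ = 44.75; σ_h top = K_a2×44.75 = 11.92; σ_h base = K_a2×(44.75+20.3×4.4) = 35.72.
P₂ = ½(11.92+35.72)×4.4 = 104.8. Total P_a = 16.02+104.8 = 120.8 kN/m.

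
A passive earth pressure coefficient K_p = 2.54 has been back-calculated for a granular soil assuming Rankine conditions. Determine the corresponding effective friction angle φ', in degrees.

25.8°

K_p = (1+sin φ)/(1−sin φ) ⇒ sin φ = (K_p − 1)/(K_p + 1) = 0.4350.
φ = arcsin(0.4350) = 25.79°.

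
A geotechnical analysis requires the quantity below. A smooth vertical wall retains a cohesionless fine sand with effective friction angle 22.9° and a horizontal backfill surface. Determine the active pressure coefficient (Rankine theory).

0.440

K_a = (1 − sin φ)/(1 + sin φ) = (1 − sin 22.9°)/(1 + sin 22.9°) = 0.4398.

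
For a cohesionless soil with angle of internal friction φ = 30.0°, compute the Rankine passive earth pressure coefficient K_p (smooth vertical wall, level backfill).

K_p = (1 + sin φ)/(1 − sin φ) = tan²(45° + 30.0°/2) = 3.000.

3.00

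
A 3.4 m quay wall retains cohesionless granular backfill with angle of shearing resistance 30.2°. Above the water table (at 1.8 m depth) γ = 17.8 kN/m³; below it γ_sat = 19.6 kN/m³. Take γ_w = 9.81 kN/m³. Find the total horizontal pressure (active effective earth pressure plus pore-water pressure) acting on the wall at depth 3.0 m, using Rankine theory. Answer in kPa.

26.3 kPa

K_a = (1 − sin φ)/(1 + sin φ) = 0.3307.
γ' = 19.6 − 9.81 = 9.790 kN/m³.
Effective vertical stress at 3.0 m: σ'_v = 17.8×1.8 + 9.790×1.20 = 43.79 kPa.
σ'_h = K_a σ'_v = 0.3307 × 43.79 = 14.48 kPa; u = γ_w × 1.20 = 11.77 kPa.
Total σ_h = 14.48 + 11.77 = 26.25 kPa.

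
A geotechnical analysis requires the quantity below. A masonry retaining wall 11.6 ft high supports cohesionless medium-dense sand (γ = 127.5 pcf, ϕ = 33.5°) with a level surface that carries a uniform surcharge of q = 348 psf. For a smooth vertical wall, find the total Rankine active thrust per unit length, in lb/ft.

K_a = tan²(45° − φ/2) = 0.2887.
Soil triangle: ½ K_a γ H² = 0.5×0.2887×127.5×11.6² = 2477 lb/ft.
Surcharge rectangle: K_a q H = 0.2887×348×11.6 = 1165 lb/ft.
Total = 2477 + 1165 = 3642 lb/ft.

3640 lb/ft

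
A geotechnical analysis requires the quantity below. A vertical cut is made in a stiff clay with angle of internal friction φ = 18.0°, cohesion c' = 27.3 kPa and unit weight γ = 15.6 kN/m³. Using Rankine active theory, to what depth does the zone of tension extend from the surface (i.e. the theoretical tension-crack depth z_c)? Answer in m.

K_a = tan²(45° − 18.0°/2) = 0.5279; √K_a = 0.7265.
The active pressure is zero where K_a γ z = 2c√K_a, so z_c = 2c/(γ√K_a) = 2×27.3/(15.6×0.7265) = 4.817 m.

4.82 m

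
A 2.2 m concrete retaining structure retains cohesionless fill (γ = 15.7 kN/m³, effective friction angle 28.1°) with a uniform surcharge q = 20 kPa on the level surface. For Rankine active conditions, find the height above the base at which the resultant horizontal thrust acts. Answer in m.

0.930 m

K_a = 0.3596.
Triangular part P₁ = ½K_aγH² = 13.66 at H/3 = 0.7333 m; rectangular part P₂ = K_a q H = 15.82 at H/2 = 1.100 m.
ȳ = (P₁·0.7333 + P₂·1.100)/(P₁+P₂) = 0.9301 m.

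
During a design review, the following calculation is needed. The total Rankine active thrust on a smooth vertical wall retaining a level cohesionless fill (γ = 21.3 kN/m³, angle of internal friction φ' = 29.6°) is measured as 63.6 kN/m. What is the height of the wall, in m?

4.20 m

K_a = 0.3387. P_a = ½ K_a γ H² ⇒ H = √(2P_a/(K_a γ)).
H = √(2×63.6/(0.3387×21.3)) = 4.199 m.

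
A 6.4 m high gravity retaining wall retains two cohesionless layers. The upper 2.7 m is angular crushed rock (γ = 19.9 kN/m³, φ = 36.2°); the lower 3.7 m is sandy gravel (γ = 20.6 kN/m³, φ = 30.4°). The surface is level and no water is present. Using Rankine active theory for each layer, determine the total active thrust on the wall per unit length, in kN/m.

130 kN/m

K_a1 = tan²(45°−36.2°/2) = 0.2574; K_a2 = tan²(45°−30.4°/2) = 0.3280.
Layer 1: σ at base = K_a1 γ₁ h₁ = 13.83 kPa; P₁ = ½×13.83×2.7 = 18.67.
Layer 2: σ_v at top = γ₁h₁ = 53.73; σ_h top = K_a2×53.73 = 17.62; σ_h base = K_a2×(53.73+20.6×3.7) = 42.62.
P₂ = ½(17.62+42.62)×3.7 = 111.5. Total P_a = 18.67+111.5 = 130.1 kN/m.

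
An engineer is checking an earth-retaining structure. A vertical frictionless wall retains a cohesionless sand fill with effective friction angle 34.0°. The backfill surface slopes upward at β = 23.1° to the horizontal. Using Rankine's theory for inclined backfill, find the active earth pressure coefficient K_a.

0.364

K_a = cos β · (cos β − √(cos²β − cos²φ)) / (cos β + √(cos²β − cos²φ)).
cos β = 0.9198, cos φ = 0.8290, √(cos²β − cos²φ) = 0.3985.
K_a = 0.9198 × (0.9198 − 0.3985)/(0.9198 + 0.3985) = 0.3638.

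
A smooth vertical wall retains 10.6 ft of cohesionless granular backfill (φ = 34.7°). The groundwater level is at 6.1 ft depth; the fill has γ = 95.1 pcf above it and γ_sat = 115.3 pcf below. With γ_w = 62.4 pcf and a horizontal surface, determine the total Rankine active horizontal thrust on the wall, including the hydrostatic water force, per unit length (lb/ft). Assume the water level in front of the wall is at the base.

1980 lb/ft

K_a = tan²(45° − φ/2) = 0.2745.
γ' = 115.3 − 62.4 = 52.90 pcf. Depth below WT = 4.5 ft.
σ'_h at WT = K_a γ d_w = 159.2 psf; at base = 159.2 + K_a γ' × 4.5 = 224.6 psf.
P₁ (0–6.1 ft) = ½×159.2×6.1 = 485.6. P₂ (6.1–10.6 ft) = ½(159.2+224.6)×4.5 = 863.5.
P_w = ½ γ_w h₂² = 0.5×62.4×4.5² = 631.8. Total = 485.6+863.5+631.8 = 1981 lb/ft.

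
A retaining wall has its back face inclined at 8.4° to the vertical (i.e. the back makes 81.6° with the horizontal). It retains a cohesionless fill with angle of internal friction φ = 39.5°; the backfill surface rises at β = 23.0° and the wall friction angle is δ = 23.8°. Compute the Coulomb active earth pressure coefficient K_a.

0.365

K_a = sin²(α+φ) / [sin²α · sin(α−δ) · (1 + √{sin(φ+δ)sin(φ−β) / (sin(α−δ)sin(α+β))})²].
With α = 81.6°, φ = 39.5°, δ = 23.8°, β = 23.0°: K_a = 0.3654.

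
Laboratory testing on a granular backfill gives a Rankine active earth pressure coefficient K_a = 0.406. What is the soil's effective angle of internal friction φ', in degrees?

K_a = tan²(45° − φ/2) ⇒ 45° − φ/2 = arctan(√0.406) = 32.50°.
φ = 2(45° − 32.50°) = 24.99°.

25.0°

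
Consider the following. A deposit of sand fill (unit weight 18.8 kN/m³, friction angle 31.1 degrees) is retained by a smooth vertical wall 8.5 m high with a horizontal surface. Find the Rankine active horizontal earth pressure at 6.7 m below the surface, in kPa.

40.2 kPa

K_a = (1 − sin φ)/(1 + sin φ) = 0.3188.
σ_h = K_a γ z = 0.3188 × 18.8 × 6.7 = 40.16 kPa.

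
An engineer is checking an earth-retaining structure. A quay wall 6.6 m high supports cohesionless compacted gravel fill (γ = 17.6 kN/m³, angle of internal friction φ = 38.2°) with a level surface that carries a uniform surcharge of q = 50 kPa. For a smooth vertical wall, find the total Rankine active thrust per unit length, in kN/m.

K_a = tan²(45° − φ/2) = 0.2358.
Soil triangle: ½ K_a γ H² = 0.5×0.2358×17.6×6.6² = 90.38 kN/m.
Surcharge rectangle: K_a q H = 0.2358×50×6.6 = 77.81 kN/m.
Total = 90.38 + 77.81 = 168.2 kN/m.

168 kN/m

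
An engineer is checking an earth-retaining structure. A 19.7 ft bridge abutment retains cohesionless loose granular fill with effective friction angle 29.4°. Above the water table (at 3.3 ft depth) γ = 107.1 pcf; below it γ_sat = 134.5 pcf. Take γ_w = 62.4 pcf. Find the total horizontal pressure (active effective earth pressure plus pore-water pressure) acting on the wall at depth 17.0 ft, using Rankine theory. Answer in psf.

K_a = (1 − sin φ)/(1 + sin φ) = 0.3415.
γ' = 134.5 − 62.4 = 72.10 pcf.
Effective vertical stress at 17.0 ft: σ'_v = 107.1×3.3 + 72.10×13.7 = 1341 psf.
σ'_h = K_a σ'_v = 0.3415 × 1341 = 458.0 psf; u = γ_w × 13.7 = 854.9 psf.
Total σ_h = 458.0 + 854.9 = 1313 psf.

1310 psf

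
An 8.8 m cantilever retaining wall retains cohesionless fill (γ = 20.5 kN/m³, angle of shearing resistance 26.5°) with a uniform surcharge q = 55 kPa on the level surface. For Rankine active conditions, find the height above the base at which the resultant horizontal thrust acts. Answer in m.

3.49 m

K_a = 0.3829.
Triangular part P₁ = ½K_aγH² = 304.0 at H/3 = 2.933 m; rectangular part P₂ = K_a q H = 185.3 at H/2 = 4.400 m.
ȳ = (P₁·2.933 + P₂·4.400)/(P₁+P₂) = 3.489 m.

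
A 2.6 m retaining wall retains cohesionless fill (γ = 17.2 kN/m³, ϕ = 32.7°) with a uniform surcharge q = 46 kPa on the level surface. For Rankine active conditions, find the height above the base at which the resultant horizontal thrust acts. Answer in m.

K_a = 0.2985.
Triangular part P₁ = ½K_aγH² = 17.35 at H/3 = 0.8667 m; rectangular part P₂ = K_a q H = 35.70 at H/2 = 1.300 m.
ȳ = (P₁·0.8667 + P₂·1.300)/(P₁+P₂) = 1.158 m.

1.16 m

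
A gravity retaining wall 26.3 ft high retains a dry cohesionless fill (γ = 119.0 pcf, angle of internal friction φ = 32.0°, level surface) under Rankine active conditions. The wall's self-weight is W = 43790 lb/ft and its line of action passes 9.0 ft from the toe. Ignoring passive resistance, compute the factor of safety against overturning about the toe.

3.56

K_a = tan²(45° − 32.0°/2) = 0.3073.
P_a = ½K_aγH² = 0.5×0.3073×119.0×26.3² = 12650 lb/ft, acting at H/3 = 8.767 ft above the base.
Overturning moment M_o = P_a × H/3 = 12650 × 8.767 = 110900.
Resisting moment M_r = W × 9.0 = 43790 × 9.0 = 394100.
FS_overturning = M_r/M_o = 394100/110900 = 3.555.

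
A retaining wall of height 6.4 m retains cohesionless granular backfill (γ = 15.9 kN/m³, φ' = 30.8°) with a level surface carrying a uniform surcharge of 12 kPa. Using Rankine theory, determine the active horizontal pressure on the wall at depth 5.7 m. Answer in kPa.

K_a = (1 − sin φ)/(1 + sin φ) = 0.3227.
σ_v = γz + q = 15.9 × 5.7 + 12 = 102.6 kPa.
σ_h = K_a σ_v = 0.3227 × 102.6 = 33.12 kPa.

33.1 kPa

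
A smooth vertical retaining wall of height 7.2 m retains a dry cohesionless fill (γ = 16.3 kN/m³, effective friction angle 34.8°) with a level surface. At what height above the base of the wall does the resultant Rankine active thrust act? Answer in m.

2.40 m

K_a = 0.2733.
The pressure distribution is triangular, so the resultant acts at H/3 above the base = 7.2/3 = 2.400 m.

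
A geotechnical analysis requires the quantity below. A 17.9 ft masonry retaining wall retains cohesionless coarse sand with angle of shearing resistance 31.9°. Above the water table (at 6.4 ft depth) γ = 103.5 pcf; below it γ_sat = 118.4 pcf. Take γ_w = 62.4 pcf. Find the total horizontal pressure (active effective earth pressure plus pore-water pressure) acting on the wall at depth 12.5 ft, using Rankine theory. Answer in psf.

K_a = (1 − sin φ)/(1 + sin φ) = 0.3085.
γ' = 118.4 − 62.4 = 56.00 pcf.
Effective vertical stress at 12.5 ft: σ'_v = 103.5×6.4 + 56.00×6.10 = 1004 psf.
σ'_h = K_a σ'_v = 0.3085 × 1004 = 309.8 psf; u = γ_w × 6.10 = 380.6 psf.
Total σ_h = 309.8 + 380.6 = 690.4 psf.

690 psf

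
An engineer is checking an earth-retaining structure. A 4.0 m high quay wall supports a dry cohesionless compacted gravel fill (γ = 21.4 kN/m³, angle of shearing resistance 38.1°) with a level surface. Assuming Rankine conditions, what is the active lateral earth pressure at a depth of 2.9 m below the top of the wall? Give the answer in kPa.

K_a = (1 − sin φ)/(1 + sin φ) = 0.2368.
σ_h = K_a γ z = 0.2368 × 21.4 × 2.9 = 14.70 kPa.

14.7 kPa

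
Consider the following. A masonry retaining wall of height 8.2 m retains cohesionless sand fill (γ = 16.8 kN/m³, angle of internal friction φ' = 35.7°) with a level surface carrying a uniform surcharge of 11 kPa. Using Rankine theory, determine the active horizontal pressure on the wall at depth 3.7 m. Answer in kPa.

K_a = (1 − sin φ)/(1 + sin φ) = 0.2630.
σ_v = γz + q = 16.8 × 3.7 + 11 = 73.16 kPa.
σ_h = K_a σ_v = 0.2630 × 73.16 = 19.24 kPa.

19.2 kPa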